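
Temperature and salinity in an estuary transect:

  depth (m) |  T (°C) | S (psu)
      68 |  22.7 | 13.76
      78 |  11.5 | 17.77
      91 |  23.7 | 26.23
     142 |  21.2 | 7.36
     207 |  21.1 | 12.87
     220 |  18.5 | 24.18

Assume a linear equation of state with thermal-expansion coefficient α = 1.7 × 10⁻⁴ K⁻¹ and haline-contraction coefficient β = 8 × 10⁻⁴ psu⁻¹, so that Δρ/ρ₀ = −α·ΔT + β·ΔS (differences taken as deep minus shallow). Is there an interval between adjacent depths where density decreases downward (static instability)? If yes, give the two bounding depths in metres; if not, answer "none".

91–142 m

Evaluate Δρ/ρ₀ = −αΔT + βΔS across each adjacent pair:
  68–78 m: −αΔT+βΔS = −(1.7 × 10⁻⁴)(-11.2)+(8 × 10⁻⁴)(+4.01) = 5.1 × 10⁻³ → stable
  78–91 m: −αΔT+βΔS = −(1.7 × 10⁻⁴)(+12.2)+(8 × 10⁻⁴)(+8.46) = 4.7 × 10⁻³ → stable
  91–142 m: −αΔT+βΔS = −(1.7 × 10⁻⁴)(-2.5)+(8 × 10⁻⁴)(-18.87) = -0.015 → UNSTABLE
  142–207 m: −αΔT+βΔS = −(1.7 × 10⁻⁴)(-0.1)+(8 × 10⁻⁴)(+5.51) = 4.4 × 10⁻³ → stable
  207–220 m: −αΔT+βΔS = −(1.7 × 10⁻⁴)(-2.6)+(8 × 10⁻⁴)(+11.31) = 9.5 × 10⁻³ → stable
The 91–142 m interval has Δρ < 0: lighter water underlies denser water.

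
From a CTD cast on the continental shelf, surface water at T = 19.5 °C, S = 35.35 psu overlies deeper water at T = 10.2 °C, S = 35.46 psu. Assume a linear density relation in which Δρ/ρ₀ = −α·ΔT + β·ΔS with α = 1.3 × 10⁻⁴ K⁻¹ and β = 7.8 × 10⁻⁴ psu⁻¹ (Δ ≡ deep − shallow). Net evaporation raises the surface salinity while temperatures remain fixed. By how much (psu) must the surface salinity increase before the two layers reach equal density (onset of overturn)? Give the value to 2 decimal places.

1.66 psu

Neutral buoyancy requires −α(T_deep − T_surf) + β(S_deep − S_surf′) = 0.
S_surf′ = S_deep − (α/β)·ΔT = 35.46 − (1.3 × 10⁻⁴/7.8 × 10⁻⁴)·(-9.3) = 37.0100 psu.
Increase required: 37.0100 − 35.35 = 1.6600 psu.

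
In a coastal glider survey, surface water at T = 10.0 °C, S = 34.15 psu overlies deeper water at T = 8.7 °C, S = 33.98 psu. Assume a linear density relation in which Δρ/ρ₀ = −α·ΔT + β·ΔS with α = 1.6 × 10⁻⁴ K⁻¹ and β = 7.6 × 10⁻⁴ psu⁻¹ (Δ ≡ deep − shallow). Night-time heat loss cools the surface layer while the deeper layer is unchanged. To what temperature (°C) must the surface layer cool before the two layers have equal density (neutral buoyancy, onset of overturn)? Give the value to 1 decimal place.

Neutral buoyancy requires Δρ = 0, i.e. −α(T_deep − T_surf′) + β(S_deep − S_surf) = 0.
T_surf′ = T_deep − (β/α)·ΔS = 8.7 − (7.6 × 10⁻⁴/1.6 × 10⁻⁴)·(-0.17) = 9.508 °C.
Cooling required: 10.0 − (9.508) = 0.492 °C.

9.5 °C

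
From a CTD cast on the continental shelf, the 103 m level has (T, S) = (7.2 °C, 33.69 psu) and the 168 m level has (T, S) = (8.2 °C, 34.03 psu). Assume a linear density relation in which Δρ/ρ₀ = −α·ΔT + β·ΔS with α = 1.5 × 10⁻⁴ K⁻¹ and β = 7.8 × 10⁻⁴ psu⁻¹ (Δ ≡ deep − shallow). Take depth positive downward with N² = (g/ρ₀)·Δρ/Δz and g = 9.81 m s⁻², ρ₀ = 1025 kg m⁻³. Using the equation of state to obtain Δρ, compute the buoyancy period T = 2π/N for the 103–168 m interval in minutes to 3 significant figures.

ΔT = +1.0 K, ΔS = +0.34 psu (deep − shallow).
Δρ/ρ₀ = −αΔT + βΔS = -1.50 × 10⁻⁴ + 2.652 × 10⁻⁴ = 1.152 × 10⁻⁴, so Δρ ≈ 0.1181 kg m⁻³.
N² = (g/ρ₀)·Δρ/Δz = g·(Δρ/ρ₀)/Δz = 9.81 × 1.152 × 10⁻⁴ / 65 = 1.7386 × 10⁻⁵ s⁻².
N = √(1.7386 × 10⁻⁵) = 4.1697 × 10⁻³ rad s⁻¹ → T = 2π/N = 1.5069 × 10³ s = 25.115 min ≈ 25.1 min.

25.1 min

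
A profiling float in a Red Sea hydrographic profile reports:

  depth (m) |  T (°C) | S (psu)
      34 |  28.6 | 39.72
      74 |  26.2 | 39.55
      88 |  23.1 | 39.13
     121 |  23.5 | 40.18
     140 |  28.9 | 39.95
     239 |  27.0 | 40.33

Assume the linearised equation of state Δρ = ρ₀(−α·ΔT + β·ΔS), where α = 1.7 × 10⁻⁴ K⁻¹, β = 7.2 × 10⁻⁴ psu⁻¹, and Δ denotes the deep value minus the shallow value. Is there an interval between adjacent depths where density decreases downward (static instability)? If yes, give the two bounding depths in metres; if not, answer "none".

121–140 m

Evaluate Δρ/ρ₀ = −αΔT + βΔS across each adjacent pair:
  34–74 m: −αΔT+βΔS = −(1.7 × 10⁻⁴)(-2.4)+(7.2 × 10⁻⁴)(-0.17) = 2.9 × 10⁻⁴ → stable
  74–88 m: −αΔT+βΔS = −(1.7 × 10⁻⁴)(-3.1)+(7.2 × 10⁻⁴)(-0.42) = 2.2 × 10⁻⁴ → stable
  88–121 m: −αΔT+βΔS = −(1.7 × 10⁻⁴)(+0.4)+(7.2 × 10⁻⁴)(+1.05) = 6.9 × 10⁻⁴ → stable
  121–140 m: −αΔT+βΔS = −(1.7 × 10⁻⁴)(+5.4)+(7.2 × 10⁻⁴)(-0.23) = -1.1 × 10⁻³ → UNSTABLE
  140–239 m: −αΔT+βΔS = −(1.7 × 10⁻⁴)(-1.9)+(7.2 × 10⁻⁴)(+0.38) = 6.0 × 10⁻⁴ → stable
The 121–140 m interval has Δρ < 0: lighter water underlies denser water.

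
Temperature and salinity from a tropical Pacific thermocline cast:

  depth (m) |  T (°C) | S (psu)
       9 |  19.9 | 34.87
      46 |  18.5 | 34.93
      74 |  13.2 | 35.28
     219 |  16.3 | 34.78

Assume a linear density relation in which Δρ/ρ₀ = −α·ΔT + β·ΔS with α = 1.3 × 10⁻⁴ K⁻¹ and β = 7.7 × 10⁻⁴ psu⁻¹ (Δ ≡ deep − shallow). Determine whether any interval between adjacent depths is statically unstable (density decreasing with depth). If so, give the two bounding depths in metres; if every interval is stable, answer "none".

Evaluate Δρ/ρ₀ = −αΔT + βΔS across each adjacent pair:
  9–46 m: −αΔT+βΔS = −(1.3 × 10⁻⁴)(-1.4)+(7.7 × 10⁻⁴)(+0.06) = 2.3 × 10⁻⁴ → stable
  46–74 m: −αΔT+βΔS = −(1.3 × 10⁻⁴)(-5.3)+(7.7 × 10⁻⁴)(+0.35) = 9.6 × 10⁻⁴ → stable
  74–219 m: −αΔT+βΔS = −(1.3 × 10⁻⁴)(+3.1)+(7.7 × 10⁻⁴)(-0.50) = -7.9 × 10⁻⁴ → UNSTABLE
The 74–219 m interval has Δρ < 0: lighter water underlies denser water.

74–219 m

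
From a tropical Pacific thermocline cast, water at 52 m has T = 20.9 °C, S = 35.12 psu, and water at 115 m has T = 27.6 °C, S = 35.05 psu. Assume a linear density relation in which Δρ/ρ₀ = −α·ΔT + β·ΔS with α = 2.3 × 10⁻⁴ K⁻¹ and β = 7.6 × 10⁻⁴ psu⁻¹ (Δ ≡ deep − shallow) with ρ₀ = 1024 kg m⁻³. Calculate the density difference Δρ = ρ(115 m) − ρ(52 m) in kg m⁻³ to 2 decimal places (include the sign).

ΔT = +6.7 K, ΔS = -0.07 psu (deep − shallow).
Δρ/ρ₀ = −(2.3 × 10⁻⁴)(+6.7) + (7.6 × 10⁻⁴)(-0.07) = -1.5942 × 10⁻³.
Δρ = 1024 × (-1.5942 × 10⁻³) = -1.63 kg m⁻³.
Negative Δρ: lighter below, statically unstable.

-1.63 kg m⁻³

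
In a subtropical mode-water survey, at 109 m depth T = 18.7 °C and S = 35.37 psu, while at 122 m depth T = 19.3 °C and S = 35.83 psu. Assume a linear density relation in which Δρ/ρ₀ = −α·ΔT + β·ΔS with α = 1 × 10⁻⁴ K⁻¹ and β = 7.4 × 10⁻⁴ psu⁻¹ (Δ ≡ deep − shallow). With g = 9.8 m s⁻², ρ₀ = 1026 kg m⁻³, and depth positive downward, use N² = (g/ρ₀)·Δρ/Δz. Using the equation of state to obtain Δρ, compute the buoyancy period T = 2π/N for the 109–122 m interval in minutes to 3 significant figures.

ΔT = +0.6 K, ΔS = +0.46 psu (deep − shallow).
Δρ/ρ₀ = −αΔT + βΔS = -6.00 × 10⁻⁵ + 3.404 × 10⁻⁴ = 2.804 × 10⁻⁴, so Δρ ≈ 0.2877 kg m⁻³.
N² = (g/ρ₀)·Δρ/Δz = g·(Δρ/ρ₀)/Δz = 9.8 × 2.804 × 10⁻⁴ / 13 = 2.1138 × 10⁻⁴ s⁻².
N = √(2.1138 × 10⁻⁴) = 0.014539 rad s⁻¹ → T = 2π/N = 432.16 s = 7.2027 min ≈ 7.20 min.

7.20 min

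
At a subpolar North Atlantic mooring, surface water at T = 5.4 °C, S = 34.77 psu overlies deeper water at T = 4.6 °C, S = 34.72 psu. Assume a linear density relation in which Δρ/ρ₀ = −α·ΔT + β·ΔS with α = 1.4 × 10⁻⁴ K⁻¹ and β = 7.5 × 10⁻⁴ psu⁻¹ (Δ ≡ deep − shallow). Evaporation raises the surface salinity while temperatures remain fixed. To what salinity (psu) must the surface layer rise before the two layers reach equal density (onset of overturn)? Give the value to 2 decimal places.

Neutral buoyancy requires −α(T_deep − T_surf) + β(S_deep − S_surf′) = 0.
S_surf′ = S_deep − (α/β)·ΔT = 34.72 − (1.4 × 10⁻⁴/7.5 × 10⁻⁴)·(-0.8) = 34.8693 psu.
Increase required: 34.8693 − 34.77 = 0.0993 psu.

34.87 psu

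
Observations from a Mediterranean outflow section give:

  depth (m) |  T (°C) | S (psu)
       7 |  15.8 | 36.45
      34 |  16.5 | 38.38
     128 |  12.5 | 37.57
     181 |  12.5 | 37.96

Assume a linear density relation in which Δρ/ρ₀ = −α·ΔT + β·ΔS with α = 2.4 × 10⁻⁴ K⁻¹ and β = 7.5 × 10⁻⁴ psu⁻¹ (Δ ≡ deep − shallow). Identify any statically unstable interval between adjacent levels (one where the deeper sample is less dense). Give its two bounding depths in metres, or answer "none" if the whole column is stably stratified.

Evaluate Δρ/ρ₀ = −αΔT + βΔS across each adjacent pair:
  7–34 m: −αΔT+βΔS = −(2.4 × 10⁻⁴)(+0.7)+(7.5 × 10⁻⁴)(+1.93) = 1.3 × 10⁻³ → stable
  34–128 m: −αΔT+βΔS = −(2.4 × 10⁻⁴)(-4.0)+(7.5 × 10⁻⁴)(-0.81) = 3.5 × 10⁻⁴ → stable
  128–181 m: −αΔT+βΔS = −(2.4 × 10⁻⁴)(+0.0)+(7.5 × 10⁻⁴)(+0.39) = 2.9 × 10⁻⁴ → stable
Every interval has Δρ > 0: the column is stably stratified throughout.

none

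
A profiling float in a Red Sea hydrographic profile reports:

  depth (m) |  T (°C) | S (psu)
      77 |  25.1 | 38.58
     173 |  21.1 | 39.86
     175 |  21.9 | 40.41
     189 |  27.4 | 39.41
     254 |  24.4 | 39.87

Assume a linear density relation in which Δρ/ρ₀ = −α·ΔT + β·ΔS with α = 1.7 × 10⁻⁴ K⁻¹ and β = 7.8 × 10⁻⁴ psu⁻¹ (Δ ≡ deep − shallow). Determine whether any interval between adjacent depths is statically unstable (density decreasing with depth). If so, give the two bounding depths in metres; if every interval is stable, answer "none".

175–189 m

Evaluate Δρ/ρ₀ = −αΔT + βΔS across each adjacent pair:
  77–173 m: −αΔT+βΔS = −(1.7 × 10⁻⁴)(-4.0)+(7.8 × 10⁻⁴)(+1.28) = 1.7 × 10⁻³ → stable
  173–175 m: −αΔT+βΔS = −(1.7 × 10⁻⁴)(+0.8)+(7.8 × 10⁻⁴)(+0.55) = 2.9 × 10⁻⁴ → stable
  175–189 m: −αΔT+βΔS = −(1.7 × 10⁻⁴)(+5.5)+(7.8 × 10⁻⁴)(-1.00) = -1.7 × 10⁻³ → UNSTABLE
  189–254 m: −αΔT+βΔS = −(1.7 × 10⁻⁴)(-3.0)+(7.8 × 10⁻⁴)(+0.46) = 8.7 × 10⁻⁴ → stable
The 175–189 m interval has Δρ < 0: lighter water underlies denser water.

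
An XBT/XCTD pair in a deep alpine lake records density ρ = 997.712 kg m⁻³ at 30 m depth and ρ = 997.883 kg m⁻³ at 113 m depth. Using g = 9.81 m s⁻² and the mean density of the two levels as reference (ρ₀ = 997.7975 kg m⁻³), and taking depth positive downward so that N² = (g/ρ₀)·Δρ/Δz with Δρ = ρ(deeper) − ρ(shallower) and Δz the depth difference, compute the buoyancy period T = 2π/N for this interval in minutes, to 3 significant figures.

Δρ = 997.883 − 997.712 = 0.171 kg m⁻³ over Δz = 113 − 30 = 83 m.
N² = (9.81/997.7975) × (0.171/83) = 2.0256 × 10⁻⁵ s⁻².
N = √(2.0256 × 10⁻⁵) = 4.5007 × 10⁻³ rad s⁻¹, so T = 2π/N = 1.3960 × 10³ s = 23.267 min ≈ 23.3 min.

23.3 min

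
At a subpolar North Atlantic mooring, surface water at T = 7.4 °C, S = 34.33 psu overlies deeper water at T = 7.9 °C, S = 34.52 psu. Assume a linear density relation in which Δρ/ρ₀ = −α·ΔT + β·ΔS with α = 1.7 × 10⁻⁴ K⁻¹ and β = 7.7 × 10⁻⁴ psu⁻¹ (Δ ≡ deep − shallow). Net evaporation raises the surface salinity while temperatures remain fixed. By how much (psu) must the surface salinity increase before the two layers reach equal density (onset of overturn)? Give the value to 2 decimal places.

0.08 psu

Neutral buoyancy requires −α(T_deep − T_surf) + β(S_deep − S_surf′) = 0.
S_surf′ = S_deep − (α/β)·ΔT = 34.52 − (1.7 × 10⁻⁴/7.7 × 10⁻⁴)·(+0.5) = 34.4096 psu.
Increase required: 34.4096 − 34.33 = 0.0796 psu.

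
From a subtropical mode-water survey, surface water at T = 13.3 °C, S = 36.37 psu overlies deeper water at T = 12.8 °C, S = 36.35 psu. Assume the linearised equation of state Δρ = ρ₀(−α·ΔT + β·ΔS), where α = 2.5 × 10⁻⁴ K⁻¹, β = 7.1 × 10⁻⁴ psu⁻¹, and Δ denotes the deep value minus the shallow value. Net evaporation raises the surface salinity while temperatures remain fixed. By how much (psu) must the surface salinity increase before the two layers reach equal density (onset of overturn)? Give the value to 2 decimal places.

Neutral buoyancy requires −α(T_deep − T_surf) + β(S_deep − S_surf′) = 0.
S_surf′ = S_deep − (α/β)·ΔT = 36.35 − (2.5 × 10⁻⁴/7.1 × 10⁻⁴)·(-0.5) = 36.5261 psu.
Increase required: 36.5261 − 36.37 = 0.1561 psu.

0.16 psu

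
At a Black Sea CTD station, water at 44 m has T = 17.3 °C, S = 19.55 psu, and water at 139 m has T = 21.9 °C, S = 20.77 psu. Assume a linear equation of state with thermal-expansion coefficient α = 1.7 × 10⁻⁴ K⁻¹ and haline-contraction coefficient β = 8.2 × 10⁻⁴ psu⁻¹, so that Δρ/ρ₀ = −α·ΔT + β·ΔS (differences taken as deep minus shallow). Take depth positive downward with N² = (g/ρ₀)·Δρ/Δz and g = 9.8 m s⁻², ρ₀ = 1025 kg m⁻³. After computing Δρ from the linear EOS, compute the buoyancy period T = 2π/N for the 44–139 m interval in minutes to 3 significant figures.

ΔT = +4.6 K, ΔS = +1.22 psu (deep − shallow).
Δρ/ρ₀ = −αΔT + βΔS = -7.82 × 10⁻⁴ + 1.0004 × 10⁻³ = 2.184 × 10⁻⁴, so Δρ ≈ 0.2239 kg m⁻³.
N² = (g/ρ₀)·Δρ/Δz = g·(Δρ/ρ₀)/Δz = 9.8 × 2.184 × 10⁻⁴ / 95 = 2.2530 × 10⁻⁵ s⁻².
N = √(2.2530 × 10⁻⁵) = 4.7466 × 10⁻³ rad s⁻¹ → T = 2π/N = 1.3237 × 10³ s = 22.062 min ≈ 22.1 min.

22.1 min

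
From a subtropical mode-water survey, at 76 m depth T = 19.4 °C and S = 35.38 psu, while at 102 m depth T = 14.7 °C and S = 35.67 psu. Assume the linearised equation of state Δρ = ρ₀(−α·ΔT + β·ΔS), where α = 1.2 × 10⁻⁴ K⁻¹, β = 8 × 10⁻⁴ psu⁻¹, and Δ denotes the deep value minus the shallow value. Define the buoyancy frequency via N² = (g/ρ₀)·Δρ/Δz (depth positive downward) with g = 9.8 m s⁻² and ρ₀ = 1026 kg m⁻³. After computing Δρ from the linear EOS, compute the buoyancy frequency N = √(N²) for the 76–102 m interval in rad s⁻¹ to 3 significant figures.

ΔT = -4.7 K, ΔS = +0.29 psu (deep − shallow).
Δρ/ρ₀ = −αΔT + βΔS = 5.64 × 10⁻⁴ + 2.32 × 10⁻⁴ = 7.96 × 10⁻⁴, so Δρ ≈ 0.8167 kg m⁻³.
N² = (g/ρ₀)·Δρ/Δz = g·(Δρ/ρ₀)/Δz = 9.8 × 7.96 × 10⁻⁴ / 26 = 3.0003 × 10⁻⁴ s⁻².
N = √(3.0003 × 10⁻⁴) = 0.017321 rad s⁻¹ ≈ 0.0173 rad s⁻¹.

0.0173 rad s⁻¹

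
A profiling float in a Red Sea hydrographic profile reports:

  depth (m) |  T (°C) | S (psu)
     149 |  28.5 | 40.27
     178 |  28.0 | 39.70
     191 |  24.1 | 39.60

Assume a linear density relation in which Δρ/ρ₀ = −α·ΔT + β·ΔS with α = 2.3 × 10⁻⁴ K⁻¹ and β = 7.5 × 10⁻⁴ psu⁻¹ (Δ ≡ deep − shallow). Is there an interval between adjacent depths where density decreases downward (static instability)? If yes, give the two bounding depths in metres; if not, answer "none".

149–178 m

Evaluate Δρ/ρ₀ = −αΔT + βΔS across each adjacent pair:
  149–178 m: −αΔT+βΔS = −(2.3 × 10⁻⁴)(-0.5)+(7.5 × 10⁻⁴)(-0.57) = -3.1 × 10⁻⁴ → UNSTABLE
  178–191 m: −αΔT+βΔS = −(2.3 × 10⁻⁴)(-3.9)+(7.5 × 10⁻⁴)(-0.10) = 8.2 × 10⁻⁴ → stable
The 149–178 m interval has Δρ < 0: lighter water underlies denser water.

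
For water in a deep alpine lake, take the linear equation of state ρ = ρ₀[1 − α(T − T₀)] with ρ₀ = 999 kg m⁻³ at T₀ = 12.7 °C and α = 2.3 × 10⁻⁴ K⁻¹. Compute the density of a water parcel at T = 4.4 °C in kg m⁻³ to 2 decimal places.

T − T₀ = -8.3 K.
Bracket = 1 − α·(-8.3) = 1 + (1.909 × 10⁻³) = 1.0019090.
ρ = 999 × 1.0019090 = 1000.91 kg m⁻³.

1000.91 kg m⁻³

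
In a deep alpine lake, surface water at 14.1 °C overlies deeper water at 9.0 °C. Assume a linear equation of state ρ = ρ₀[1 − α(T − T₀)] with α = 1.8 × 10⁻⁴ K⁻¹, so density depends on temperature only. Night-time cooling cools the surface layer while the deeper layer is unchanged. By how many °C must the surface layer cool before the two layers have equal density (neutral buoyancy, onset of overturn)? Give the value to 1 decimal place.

With temperature the only control, equal density requires T_surf′ = T_deep.
T_surf′ = 9.0 °C.
Cooling required: 14.1 − 9.0 = 5.1 °C.

5.1 °C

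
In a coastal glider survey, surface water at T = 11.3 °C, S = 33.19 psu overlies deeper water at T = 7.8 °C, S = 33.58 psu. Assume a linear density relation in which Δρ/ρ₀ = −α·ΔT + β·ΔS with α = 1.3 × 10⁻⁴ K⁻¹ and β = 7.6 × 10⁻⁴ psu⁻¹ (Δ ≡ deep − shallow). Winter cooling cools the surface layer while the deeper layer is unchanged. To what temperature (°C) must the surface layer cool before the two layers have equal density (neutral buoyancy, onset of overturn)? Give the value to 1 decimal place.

Neutral buoyancy requires Δρ = 0, i.e. −α(T_deep − T_surf′) + β(S_deep − S_surf) = 0.
T_surf′ = T_deep − (β/α)·ΔS = 7.8 − (7.6 × 10⁻⁴/1.3 × 10⁻⁴)·(+0.39) = 5.520 °C.
Cooling required: 11.3 − (5.520) = 5.780 °C.

5.5 °C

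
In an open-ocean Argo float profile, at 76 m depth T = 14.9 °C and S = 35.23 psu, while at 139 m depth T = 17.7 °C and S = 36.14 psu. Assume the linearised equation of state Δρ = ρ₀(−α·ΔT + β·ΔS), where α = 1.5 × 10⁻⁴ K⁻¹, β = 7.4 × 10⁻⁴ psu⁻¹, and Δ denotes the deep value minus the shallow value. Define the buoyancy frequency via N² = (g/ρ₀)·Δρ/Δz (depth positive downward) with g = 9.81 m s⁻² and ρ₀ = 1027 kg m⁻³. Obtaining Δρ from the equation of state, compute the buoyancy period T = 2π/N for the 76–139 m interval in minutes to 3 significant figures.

ΔT = +2.8 K, ΔS = +0.91 psu (deep − shallow).
Δρ/ρ₀ = −αΔT + βΔS = -4.20 × 10⁻⁴ + 6.734 × 10⁻⁴ = 2.534 × 10⁻⁴, so Δρ ≈ 0.2602 kg m⁻³.
N² = (g/ρ₀)·Δρ/Δz = g·(Δρ/ρ₀)/Δz = 9.81 × 2.534 × 10⁻⁴ / 63 = 3.9458 × 10⁻⁵ s⁻².
N = √(3.9458 × 10⁻⁵) = 6.2816 × 10⁻³ rad s⁻¹ → T = 2π/N = 1.0003 × 10³ s = 16.672 min ≈ 16.7 min.

16.7 min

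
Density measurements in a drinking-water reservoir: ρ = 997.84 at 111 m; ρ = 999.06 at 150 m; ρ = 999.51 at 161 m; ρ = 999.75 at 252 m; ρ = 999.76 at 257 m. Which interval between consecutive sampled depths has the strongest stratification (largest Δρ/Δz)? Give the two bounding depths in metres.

150–161 m

Compute the density gradient over each adjacent pair:
  111–150 m: Δρ/Δz = 1.22/39 = 0.031 kg m⁻⁴
  150–161 m: Δρ/Δz = 0.45/11 = 0.041 kg m⁻⁴
  161–252 m: Δρ/Δz = 0.24/91 = 2.6 × 10⁻³ kg m⁻⁴
  252–257 m: Δρ/Δz = 0.01/5 = 2.0 × 10⁻³ kg m⁻⁴
The largest gradient is in the 150–161 m interval — the pycnocline.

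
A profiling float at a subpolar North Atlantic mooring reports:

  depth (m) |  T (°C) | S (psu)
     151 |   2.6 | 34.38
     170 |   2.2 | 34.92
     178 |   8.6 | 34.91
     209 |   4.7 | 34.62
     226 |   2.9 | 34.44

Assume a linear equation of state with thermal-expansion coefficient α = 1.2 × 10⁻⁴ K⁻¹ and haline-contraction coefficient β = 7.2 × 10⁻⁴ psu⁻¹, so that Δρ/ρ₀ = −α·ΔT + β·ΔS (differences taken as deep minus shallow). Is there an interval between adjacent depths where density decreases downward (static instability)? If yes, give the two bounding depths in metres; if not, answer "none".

Evaluate Δρ/ρ₀ = −αΔT + βΔS across each adjacent pair:
  151–170 m: −αΔT+βΔS = −(1.2 × 10⁻⁴)(-0.4)+(7.2 × 10⁻⁴)(+0.54) = 4.4 × 10⁻⁴ → stable
  170–178 m: −αΔT+βΔS = −(1.2 × 10⁻⁴)(+6.4)+(7.2 × 10⁻⁴)(-0.01) = -7.8 × 10⁻⁴ → UNSTABLE
  178–209 m: −αΔT+βΔS = −(1.2 × 10⁻⁴)(-3.9)+(7.2 × 10⁻⁴)(-0.29) = 2.6 × 10⁻⁴ → stable
  209–226 m: −αΔT+βΔS = −(1.2 × 10⁻⁴)(-1.8)+(7.2 × 10⁻⁴)(-0.18) = 8.6 × 10⁻⁵ → stable
The 170–178 m interval has Δρ < 0: lighter water underlies denser water.

170–178 m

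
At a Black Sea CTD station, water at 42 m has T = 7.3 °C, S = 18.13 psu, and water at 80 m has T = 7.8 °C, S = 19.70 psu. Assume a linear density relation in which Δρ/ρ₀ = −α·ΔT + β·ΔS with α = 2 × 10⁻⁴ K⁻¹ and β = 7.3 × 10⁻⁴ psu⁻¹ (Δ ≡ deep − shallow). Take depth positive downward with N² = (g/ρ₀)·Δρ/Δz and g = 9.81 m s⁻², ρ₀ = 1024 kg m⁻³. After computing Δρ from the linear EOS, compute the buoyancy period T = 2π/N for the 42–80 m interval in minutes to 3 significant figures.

ΔT = +0.5 K, ΔS = +1.57 psu (deep − shallow).
Δρ/ρ₀ = −αΔT + βΔS = -1.00 × 10⁻⁴ + 1.1461 × 10⁻³ = 1.0461 × 10⁻³, so Δρ ≈ 1.071 kg m⁻³.
N² = (g/ρ₀)·Δρ/Δz = g·(Δρ/ρ₀)/Δz = 9.81 × 1.0461 × 10⁻³ / 38 = 2.7006 × 10⁻⁴ s⁻².
N = √(2.7006 × 10⁻⁴) = 0.016434 rad s⁻¹ → T = 2π/N = 382.33 s = 6.3722 min ≈ 6.37 min.

6.37 min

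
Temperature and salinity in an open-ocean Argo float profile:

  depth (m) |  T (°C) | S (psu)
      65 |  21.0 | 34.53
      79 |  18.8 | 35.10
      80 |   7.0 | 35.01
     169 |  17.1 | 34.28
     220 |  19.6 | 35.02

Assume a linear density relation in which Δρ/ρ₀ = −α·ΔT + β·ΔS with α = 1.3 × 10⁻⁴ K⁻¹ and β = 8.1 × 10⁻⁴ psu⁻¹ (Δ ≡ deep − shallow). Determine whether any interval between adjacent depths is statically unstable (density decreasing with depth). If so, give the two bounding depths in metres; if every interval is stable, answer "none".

80–169 m

Evaluate Δρ/ρ₀ = −αΔT + βΔS across each adjacent pair:
  65–79 m: −αΔT+βΔS = −(1.3 × 10⁻⁴)(-2.2)+(8.1 × 10⁻⁴)(+0.57) = 7.5 × 10⁻⁴ → stable
  79–80 m: −αΔT+βΔS = −(1.3 × 10⁻⁴)(-11.8)+(8.1 × 10⁻⁴)(-0.09) = 1.5 × 10⁻³ → stable
  80–169 m: −αΔT+βΔS = −(1.3 × 10⁻⁴)(+10.1)+(8.1 × 10⁻⁴)(-0.73) = -1.9 × 10⁻³ → UNSTABLE
  169–220 m: −αΔT+βΔS = −(1.3 × 10⁻⁴)(+2.5)+(8.1 × 10⁻⁴)(+0.74) = 2.7 × 10⁻⁴ → stable
The 80–169 m interval has Δρ < 0: lighter water underlies denser water.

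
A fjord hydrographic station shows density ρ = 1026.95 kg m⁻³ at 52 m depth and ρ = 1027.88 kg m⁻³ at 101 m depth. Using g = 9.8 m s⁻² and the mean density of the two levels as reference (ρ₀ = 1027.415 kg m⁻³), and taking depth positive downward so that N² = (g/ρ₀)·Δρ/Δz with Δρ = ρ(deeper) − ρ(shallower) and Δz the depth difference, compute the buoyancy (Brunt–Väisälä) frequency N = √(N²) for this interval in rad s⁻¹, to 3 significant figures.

0.0135 rad s⁻¹

Δρ = 1027.88 − 1026.95 = 0.93 kg m⁻³ over Δz = 101 − 52 = 49 m.
N² = (9.8/1027.415) × (0.93/49) = 1.8104 × 10⁻⁴ s⁻².
N = √(1.8104 × 10⁻⁴) = 0.013455 rad s⁻¹ ≈ 0.0135 rad s⁻¹.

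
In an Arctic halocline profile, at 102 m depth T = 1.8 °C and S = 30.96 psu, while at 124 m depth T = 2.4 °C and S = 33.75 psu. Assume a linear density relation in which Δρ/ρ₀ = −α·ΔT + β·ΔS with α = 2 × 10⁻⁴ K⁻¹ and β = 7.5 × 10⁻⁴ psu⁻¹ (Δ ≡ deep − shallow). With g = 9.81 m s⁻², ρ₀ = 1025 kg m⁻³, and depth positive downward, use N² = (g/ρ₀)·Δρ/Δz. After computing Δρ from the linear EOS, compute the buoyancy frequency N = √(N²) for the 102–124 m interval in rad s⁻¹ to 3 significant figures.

ΔT = +0.6 K, ΔS = +2.79 psu (deep − shallow).
Δρ/ρ₀ = −αΔT + βΔS = -1.20 × 10⁻⁴ + 2.0925 × 10⁻³ = 1.9725 × 10⁻³, so Δρ ≈ 2.022 kg m⁻³.
N² = (g/ρ₀)·Δρ/Δz = g·(Δρ/ρ₀)/Δz = 9.81 × 1.9725 × 10⁻³ / 22 = 8.7956 × 10⁻⁴ s⁻².
N = √(8.7956 × 10⁻⁴) = 0.029657 rad s⁻¹ ≈ 0.0297 rad s⁻¹.

0.0297 rad s⁻¹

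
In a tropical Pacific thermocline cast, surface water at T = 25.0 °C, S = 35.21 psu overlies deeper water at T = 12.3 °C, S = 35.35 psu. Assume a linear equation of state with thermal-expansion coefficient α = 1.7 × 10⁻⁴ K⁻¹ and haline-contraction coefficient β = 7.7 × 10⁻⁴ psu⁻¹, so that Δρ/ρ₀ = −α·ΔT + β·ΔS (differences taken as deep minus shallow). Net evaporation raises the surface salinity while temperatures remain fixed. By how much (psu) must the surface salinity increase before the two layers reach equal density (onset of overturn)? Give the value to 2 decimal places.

2.94 psu

Neutral buoyancy requires −α(T_deep − T_surf) + β(S_deep − S_surf′) = 0.
S_surf′ = S_deep − (α/β)·ΔT = 35.35 − (1.7 × 10⁻⁴/7.7 × 10⁻⁴)·(-12.7) = 38.1539 psu.
Increase required: 38.1539 − 35.21 = 2.9439 psu.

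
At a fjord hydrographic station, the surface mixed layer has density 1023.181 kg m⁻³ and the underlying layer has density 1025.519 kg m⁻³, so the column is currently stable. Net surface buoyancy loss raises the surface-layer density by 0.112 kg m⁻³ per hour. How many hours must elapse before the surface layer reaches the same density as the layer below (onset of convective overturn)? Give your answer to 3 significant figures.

Density deficit of the surface layer: 1025.519 − 1023.181 = 2.338 kg m⁻³.
Required change = 2.338 / 0.112 = 20.9 hours.

20.9 hours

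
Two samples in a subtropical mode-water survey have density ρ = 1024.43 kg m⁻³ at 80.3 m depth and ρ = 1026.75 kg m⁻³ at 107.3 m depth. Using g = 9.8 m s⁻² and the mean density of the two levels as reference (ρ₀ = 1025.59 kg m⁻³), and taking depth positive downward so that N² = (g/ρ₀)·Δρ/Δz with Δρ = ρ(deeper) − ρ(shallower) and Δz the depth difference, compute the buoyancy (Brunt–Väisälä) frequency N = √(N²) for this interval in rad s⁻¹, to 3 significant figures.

Δρ = 1026.75 − 1024.43 = 2.32 kg m⁻³ over Δz = 107.3 − 80.3 = 27 m.
N² = (9.8/1025.59) × (2.32/27) = 8.2106 × 10⁻⁴ s⁻².
N = √(8.2106 × 10⁻⁴) = 0.028654 rad s⁻¹ ≈ 0.0287 rad s⁻¹.

0.0287 rad s⁻¹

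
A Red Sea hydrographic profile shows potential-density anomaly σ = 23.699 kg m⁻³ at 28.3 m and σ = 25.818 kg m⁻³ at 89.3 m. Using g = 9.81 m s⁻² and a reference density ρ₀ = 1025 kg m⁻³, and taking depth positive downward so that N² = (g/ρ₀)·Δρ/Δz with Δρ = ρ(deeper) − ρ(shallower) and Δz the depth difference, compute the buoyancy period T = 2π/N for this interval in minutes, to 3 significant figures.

Δρ = 1025.818 − 1023.699 = 2.119 kg m⁻³ over Δz = 89.3 − 28.3 = 61 m.
N² = (9.81/1025) × (2.119/61) = 3.3247 × 10⁻⁴ s⁻².
N = √(3.3247 × 10⁻⁴) = 0.018234 rad s⁻¹, so T = 2π/N = 344.59 s = 5.7432 min ≈ 5.74 min.

5.74 min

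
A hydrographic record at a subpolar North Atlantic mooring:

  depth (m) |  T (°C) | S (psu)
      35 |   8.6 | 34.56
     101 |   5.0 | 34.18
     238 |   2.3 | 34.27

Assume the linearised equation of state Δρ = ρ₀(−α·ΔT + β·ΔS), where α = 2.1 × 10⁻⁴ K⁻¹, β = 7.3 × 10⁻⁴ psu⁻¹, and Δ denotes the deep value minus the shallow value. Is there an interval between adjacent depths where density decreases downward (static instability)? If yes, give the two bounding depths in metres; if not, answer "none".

none

Evaluate Δρ/ρ₀ = −αΔT + βΔS across each adjacent pair:
  35–101 m: −αΔT+βΔS = −(2.1 × 10⁻⁴)(-3.6)+(7.3 × 10⁻⁴)(-0.38) = 4.8 × 10⁻⁴ → stable
  101–238 m: −αΔT+βΔS = −(2.1 × 10⁻⁴)(-2.7)+(7.3 × 10⁻⁴)(+0.09) = 6.3 × 10⁻⁴ → stable
Every interval has Δρ > 0: the column is stably stratified throughout.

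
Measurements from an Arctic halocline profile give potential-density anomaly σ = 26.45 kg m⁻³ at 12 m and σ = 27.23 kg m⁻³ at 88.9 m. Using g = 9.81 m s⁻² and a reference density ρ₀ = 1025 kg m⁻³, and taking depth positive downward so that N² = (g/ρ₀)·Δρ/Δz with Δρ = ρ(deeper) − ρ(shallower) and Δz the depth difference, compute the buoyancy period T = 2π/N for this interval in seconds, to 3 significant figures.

638 s

Δρ = 1027.23 − 1026.45 = 0.78 kg m⁻³ over Δz = 88.9 − 12 = 76.9 m.
N² = (9.81/1025) × (0.78/76.9) = 9.7076 × 10⁻⁵ s⁻².
N = √(9.7076 × 10⁻⁵) = 9.8527 × 10⁻³ rad s⁻¹, so T = 2π/N = 637.71 s ≈ 638 s.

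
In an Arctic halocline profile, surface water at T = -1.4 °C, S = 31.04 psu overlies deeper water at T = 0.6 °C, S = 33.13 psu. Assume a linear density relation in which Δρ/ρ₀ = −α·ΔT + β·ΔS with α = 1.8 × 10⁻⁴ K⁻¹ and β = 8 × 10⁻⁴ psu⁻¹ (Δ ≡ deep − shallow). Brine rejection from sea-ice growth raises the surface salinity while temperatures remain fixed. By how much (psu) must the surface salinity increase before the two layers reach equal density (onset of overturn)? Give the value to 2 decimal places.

1.64 psu

Neutral buoyancy requires −α(T_deep − T_surf) + β(S_deep − S_surf′) = 0.
S_surf′ = S_deep − (α/β)·ΔT = 33.13 − (1.8 × 10⁻⁴/8 × 10⁻⁴)·(+2.0) = 32.6800 psu.
Increase required: 32.6800 − 31.04 = 1.6400 psu.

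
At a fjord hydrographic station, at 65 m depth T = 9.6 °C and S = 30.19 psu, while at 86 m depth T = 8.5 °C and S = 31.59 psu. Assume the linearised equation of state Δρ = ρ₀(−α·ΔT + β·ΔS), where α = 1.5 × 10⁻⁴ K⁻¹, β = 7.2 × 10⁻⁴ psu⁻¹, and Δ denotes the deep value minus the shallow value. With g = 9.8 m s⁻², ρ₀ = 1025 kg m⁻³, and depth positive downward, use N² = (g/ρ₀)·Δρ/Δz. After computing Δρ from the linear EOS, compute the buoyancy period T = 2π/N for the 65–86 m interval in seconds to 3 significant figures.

ΔT = -1.1 K, ΔS = +1.40 psu (deep − shallow).
Δρ/ρ₀ = −αΔT + βΔS = 1.65 × 10⁻⁴ + 1.008 × 10⁻³ = 1.173 × 10⁻³, so Δρ ≈ 1.202 kg m⁻³.
N² = (g/ρ₀)·Δρ/Δz = g·(Δρ/ρ₀)/Δz = 9.8 × 1.173 × 10⁻³ / 21 = 5.4740 × 10⁻⁴ s⁻².
N = √(5.4740 × 10⁻⁴) = 0.023397 rad s⁻¹ → T = 2π/N = 268.55 s ≈ 269 s.

269 s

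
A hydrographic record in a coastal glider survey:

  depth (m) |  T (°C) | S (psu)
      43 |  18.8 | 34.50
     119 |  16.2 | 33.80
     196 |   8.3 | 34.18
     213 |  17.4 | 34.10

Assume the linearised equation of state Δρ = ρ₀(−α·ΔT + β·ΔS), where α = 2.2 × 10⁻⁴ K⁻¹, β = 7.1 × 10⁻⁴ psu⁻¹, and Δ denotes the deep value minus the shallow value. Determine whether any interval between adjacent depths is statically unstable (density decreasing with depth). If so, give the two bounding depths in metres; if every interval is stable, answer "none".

196–213 m

Evaluate Δρ/ρ₀ = −αΔT + βΔS across each adjacent pair:
  43–119 m: −αΔT+βΔS = −(2.2 × 10⁻⁴)(-2.6)+(7.1 × 10⁻⁴)(-0.70) = 7.5 × 10⁻⁵ → stable
  119–196 m: −αΔT+βΔS = −(2.2 × 10⁻⁴)(-7.9)+(7.1 × 10⁻⁴)(+0.38) = 2.0 × 10⁻³ → stable
  196–213 m: −αΔT+βΔS = −(2.2 × 10⁻⁴)(+9.1)+(7.1 × 10⁻⁴)(-0.08) = -2.1 × 10⁻³ → UNSTABLE
The 196–213 m interval has Δρ < 0: lighter water underlies denser water.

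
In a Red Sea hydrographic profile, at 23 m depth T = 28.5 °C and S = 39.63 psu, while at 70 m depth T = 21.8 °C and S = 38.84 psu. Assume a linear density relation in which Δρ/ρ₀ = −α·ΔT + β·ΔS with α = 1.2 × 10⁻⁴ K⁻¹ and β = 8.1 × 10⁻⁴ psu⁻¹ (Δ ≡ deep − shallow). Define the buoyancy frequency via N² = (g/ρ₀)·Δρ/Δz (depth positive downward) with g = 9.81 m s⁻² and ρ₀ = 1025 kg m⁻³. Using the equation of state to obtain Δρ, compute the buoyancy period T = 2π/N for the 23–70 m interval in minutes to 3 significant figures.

ΔT = -6.7 K, ΔS = -0.79 psu (deep − shallow).
Δρ/ρ₀ = −αΔT + βΔS = 8.04 × 10⁻⁴ − 6.399 × 10⁻⁴ = 1.641 × 10⁻⁴, so Δρ ≈ 0.1682 kg m⁻³.
N² = (g/ρ₀)·Δρ/Δz = g·(Δρ/ρ₀)/Δz = 9.81 × 1.641 × 10⁻⁴ / 47 = 3.4252 × 10⁻⁵ s⁻².
N = √(3.4252 × 10⁻⁵) = 5.8525 × 10⁻³ rad s⁻¹ → T = 2π/N = 1.0736 × 10³ s = 17.893 min ≈ 17.9 min.

17.9 min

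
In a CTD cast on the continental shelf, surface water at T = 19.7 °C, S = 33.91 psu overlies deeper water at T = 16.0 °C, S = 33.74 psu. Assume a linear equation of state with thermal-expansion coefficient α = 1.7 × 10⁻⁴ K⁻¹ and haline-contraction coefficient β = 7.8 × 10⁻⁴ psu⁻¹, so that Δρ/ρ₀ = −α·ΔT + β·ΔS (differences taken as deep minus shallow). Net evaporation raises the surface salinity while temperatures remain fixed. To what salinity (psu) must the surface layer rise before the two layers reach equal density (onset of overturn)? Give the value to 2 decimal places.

Neutral buoyancy requires −α(T_deep − T_surf) + β(S_deep − S_surf′) = 0.
S_surf′ = S_deep − (α/β)·ΔT = 33.74 − (1.7 × 10⁻⁴/7.8 × 10⁻⁴)·(-3.7) = 34.5464 psu.
Increase required: 34.5464 − 33.91 = 0.6364 psu.

34.55 psu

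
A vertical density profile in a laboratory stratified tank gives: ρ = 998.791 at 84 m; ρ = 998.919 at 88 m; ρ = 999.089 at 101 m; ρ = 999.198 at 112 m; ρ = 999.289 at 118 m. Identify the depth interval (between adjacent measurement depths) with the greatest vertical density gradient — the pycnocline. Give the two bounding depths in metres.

Compute the density gradient over each adjacent pair:
  84–88 m: Δρ/Δz = 0.128/4 = 0.032 kg m⁻⁴
  88–101 m: Δρ/Δz = 0.170/13 = 0.013 kg m⁻⁴
  101–112 m: Δρ/Δz = 0.109/11 = 9.9 × 10⁻³ kg m⁻⁴
  112–118 m: Δρ/Δz = 0.091/6 = 0.015 kg m⁻⁴
The largest gradient is in the 84–88 m interval — the pycnocline.

84–88 m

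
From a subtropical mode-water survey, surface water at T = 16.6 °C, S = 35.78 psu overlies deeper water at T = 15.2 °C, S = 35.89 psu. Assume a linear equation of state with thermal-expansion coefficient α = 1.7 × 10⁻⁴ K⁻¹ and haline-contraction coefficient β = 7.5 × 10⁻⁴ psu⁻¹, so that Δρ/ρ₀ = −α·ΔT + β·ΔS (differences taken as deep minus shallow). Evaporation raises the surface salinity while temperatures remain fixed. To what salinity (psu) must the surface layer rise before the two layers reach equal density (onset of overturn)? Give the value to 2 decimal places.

Neutral buoyancy requires −α(T_deep − T_surf) + β(S_deep − S_surf′) = 0.
S_surf′ = S_deep − (α/β)·ΔT = 35.89 − (1.7 × 10⁻⁴/7.5 × 10⁻⁴)·(-1.4) = 36.2073 psu.
Increase required: 36.2073 − 35.78 = 0.4273 psu.

36.21 psu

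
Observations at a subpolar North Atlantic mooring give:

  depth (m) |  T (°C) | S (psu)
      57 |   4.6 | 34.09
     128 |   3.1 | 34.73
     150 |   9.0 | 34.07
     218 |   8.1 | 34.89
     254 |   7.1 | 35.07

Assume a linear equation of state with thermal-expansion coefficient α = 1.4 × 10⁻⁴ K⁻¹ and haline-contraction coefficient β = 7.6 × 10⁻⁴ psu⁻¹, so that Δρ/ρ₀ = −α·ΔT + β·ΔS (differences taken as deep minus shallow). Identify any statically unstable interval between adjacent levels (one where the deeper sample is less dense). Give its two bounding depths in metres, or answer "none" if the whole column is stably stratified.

Evaluate Δρ/ρ₀ = −αΔT + βΔS across each adjacent pair:
  57–128 m: −αΔT+βΔS = −(1.4 × 10⁻⁴)(-1.5)+(7.6 × 10⁻⁴)(+0.64) = 7.0 × 10⁻⁴ → stable
  128–150 m: −αΔT+βΔS = −(1.4 × 10⁻⁴)(+5.9)+(7.6 × 10⁻⁴)(-0.66) = -1.3 × 10⁻³ → UNSTABLE
  150–218 m: −αΔT+βΔS = −(1.4 × 10⁻⁴)(-0.9)+(7.6 × 10⁻⁴)(+0.82) = 7.5 × 10⁻⁴ → stable
  218–254 m: −αΔT+βΔS = −(1.4 × 10⁻⁴)(-1.0)+(7.6 × 10⁻⁴)(+0.18) = 2.8 × 10⁻⁴ → stable
The 128–150 m interval has Δρ < 0: lighter water underlies denser water.

128–150 m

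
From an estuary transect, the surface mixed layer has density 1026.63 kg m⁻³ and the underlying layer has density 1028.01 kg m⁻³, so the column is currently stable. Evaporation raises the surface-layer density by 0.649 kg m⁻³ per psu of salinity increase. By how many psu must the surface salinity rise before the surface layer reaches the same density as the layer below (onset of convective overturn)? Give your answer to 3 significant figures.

Density deficit of the surface layer: 1028.01 − 1026.63 = 1.38 kg m⁻³.
Required change = 1.38 / 0.649 = 2.13 psu.

2.13 psu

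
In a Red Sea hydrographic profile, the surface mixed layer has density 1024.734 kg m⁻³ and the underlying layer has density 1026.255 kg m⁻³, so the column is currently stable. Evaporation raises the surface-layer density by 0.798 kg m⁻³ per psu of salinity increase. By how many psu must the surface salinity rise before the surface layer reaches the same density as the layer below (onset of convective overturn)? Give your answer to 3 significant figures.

Density deficit of the surface layer: 1026.255 − 1024.734 = 1.521 kg m⁻³.
Required change = 1.521 / 0.798 = 1.91 psu.

1.91 psu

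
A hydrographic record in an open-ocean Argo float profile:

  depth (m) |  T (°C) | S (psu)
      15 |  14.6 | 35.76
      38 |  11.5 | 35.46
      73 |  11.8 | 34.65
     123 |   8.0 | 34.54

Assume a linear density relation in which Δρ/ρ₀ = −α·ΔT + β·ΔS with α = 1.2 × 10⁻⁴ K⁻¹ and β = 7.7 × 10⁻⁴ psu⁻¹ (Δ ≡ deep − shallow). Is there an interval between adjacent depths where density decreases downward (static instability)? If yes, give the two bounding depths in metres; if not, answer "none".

38–73 m

Evaluate Δρ/ρ₀ = −αΔT + βΔS across each adjacent pair:
  15–38 m: −αΔT+βΔS = −(1.2 × 10⁻⁴)(-3.1)+(7.7 × 10⁻⁴)(-0.30) = 1.4 × 10⁻⁴ → stable
  38–73 m: −αΔT+βΔS = −(1.2 × 10⁻⁴)(+0.3)+(7.7 × 10⁻⁴)(-0.81) = -6.6 × 10⁻⁴ → UNSTABLE
  73–123 m: −αΔT+βΔS = −(1.2 × 10⁻⁴)(-3.8)+(7.7 × 10⁻⁴)(-0.11) = 3.7 × 10⁻⁴ → stable
The 38–73 m interval has Δρ < 0: lighter water underlies denser water.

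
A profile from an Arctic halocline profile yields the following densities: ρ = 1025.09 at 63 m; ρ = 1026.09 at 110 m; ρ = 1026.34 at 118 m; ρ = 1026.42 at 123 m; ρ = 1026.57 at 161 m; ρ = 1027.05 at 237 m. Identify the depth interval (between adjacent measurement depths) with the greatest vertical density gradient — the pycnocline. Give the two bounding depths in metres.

110–118 m

Compute the density gradient over each adjacent pair:
  63–110 m: Δρ/Δz = 1.00/47 = 0.021 kg m⁻⁴
  110–118 m: Δρ/Δz = 0.25/8 = 0.031 kg m⁻⁴
  118–123 m: Δρ/Δz = 0.08/5 = 0.016 kg m⁻⁴
  123–161 m: Δρ/Δz = 0.15/38 = 3.9 × 10⁻³ kg m⁻⁴
  161–237 m: Δρ/Δz = 0.48/76 = 6.3 × 10⁻³ kg m⁻⁴
The largest gradient is in the 110–118 m interval — the pycnocline.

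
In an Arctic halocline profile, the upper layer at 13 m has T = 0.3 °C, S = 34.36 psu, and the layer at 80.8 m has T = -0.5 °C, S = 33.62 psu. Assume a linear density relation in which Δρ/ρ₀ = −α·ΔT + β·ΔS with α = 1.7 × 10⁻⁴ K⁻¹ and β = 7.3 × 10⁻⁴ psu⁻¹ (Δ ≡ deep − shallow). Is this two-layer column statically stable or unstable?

ΔT = -0.5 − 0.3 = -0.8 K and ΔS = 33.62 − 34.36 = -0.74 psu (deep − shallow).
−αΔT = 1.36 × 10⁻⁴; βΔS = -5.402 × 10⁻⁴; sum Δρ/ρ₀ = -4.042 × 10⁻⁴.
Δρ/ρ₀ < 0, so Δρ < 0: deeper water is lighter → statically unstable; the column would overturn.

unstable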